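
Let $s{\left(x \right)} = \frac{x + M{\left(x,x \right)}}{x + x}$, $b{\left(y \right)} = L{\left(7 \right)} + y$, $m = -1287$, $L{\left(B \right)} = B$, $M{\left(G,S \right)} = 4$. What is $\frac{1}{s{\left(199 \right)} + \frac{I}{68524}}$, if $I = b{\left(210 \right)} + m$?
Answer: $\frac{3409069}{1685564} \approx 2.0225$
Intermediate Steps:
$b{\left(y \right)} = 7 + y$
$I = -1070$ ($I = \left(7 + 210\right) - 1287 = 217 - 1287 = -1070$)
$s{\left(x \right)} = \frac{4 + x}{2 x}$ ($s{\left(x \right)} = \frac{x + 4}{x + x} = \frac{4 + x}{2 x}$)
$\frac{1}{s{\left(199 \right)} + \frac{I}{68524}} = \frac{1}{\frac{4 + 199}{2 \cdot 199} - \frac{1070}{68524}} = \frac{1}{\frac{1}{2} \cdot \frac{1}{199} \cdot 203 - \frac{535}{34262}} = \frac{1}{\frac{203}{398} - \frac{535}{34262}} = \frac{1}{\frac{1685564}{3409069}} = \frac{3409069}{1685564}$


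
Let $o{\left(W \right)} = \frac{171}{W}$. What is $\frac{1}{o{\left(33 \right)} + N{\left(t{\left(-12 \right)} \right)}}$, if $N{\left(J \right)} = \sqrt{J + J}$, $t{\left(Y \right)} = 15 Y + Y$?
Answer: $\frac{209}{16571} - \frac{968 i \sqrt{6}}{49713} \approx 0.012612 - 0.047696 i$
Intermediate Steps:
$t{\left(Y \right)} = 16 Y$
$N{\left(J \right)} = \sqrt{2} \sqrt{J}$ ($N{\left(J \right)} = \sqrt{2 J} = \sqrt{2} \sqrt{J}$)
$\frac{1}{o{\left(33 \right)} + N{\left(t{\left(-12 \right)} \right)}} = \frac{1}{\frac{171}{33} + \sqrt{2} \sqrt{16 \left(-12\right)}} = \frac{1}{171 \cdot \frac{1}{33} + \sqrt{2} \sqrt{-192}} = \frac{1}{\frac{57}{11} + \sqrt{2} \cdot 8 i \sqrt{3}} = \frac{1}{\frac{57}{11} + 8 i \sqrt{6}}$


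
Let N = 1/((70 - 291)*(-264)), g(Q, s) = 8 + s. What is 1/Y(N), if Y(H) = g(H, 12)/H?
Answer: 1/1166880 ≈ 8.5699e-7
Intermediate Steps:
N = 1/58344 (N = -1/264/(-221) = -1/221*(-1/264) = 1/58344 ≈ 1.7140e-5)
Y(H) = 20/H (Y(H) = (8 + 12)/H = 20/H)
1/Y(N) = 1/(20/(1/58344)) = 1/(20*58344) = 1/1166880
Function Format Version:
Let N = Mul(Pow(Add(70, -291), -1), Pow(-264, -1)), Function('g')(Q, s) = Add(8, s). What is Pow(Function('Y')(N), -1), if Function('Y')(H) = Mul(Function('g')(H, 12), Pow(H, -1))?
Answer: Rational(1, 1166880) ≈ 8.5699e-7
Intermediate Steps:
N = Rational(1, 58344) (N = Mul(Pow(-221, -1), Rational(-1, 264)) = Mul(Rational(-1, 221), Rational(-1, 264)) = Rational(1, 58344) ≈ 1.7140e-5)
Function('Y')(H) = Mul(20, Pow(H, -1)) (Function('Y')(H) = Mul(Add(8, 12), Pow(H, -1)) = Mul(20, Pow(H, -1)))
Pow(Function('Y')(N), -1) = Pow(Mul(20, Pow(Rational(1, 58344), -1)), -1) = Pow(Mul(20, 58344), -1) = Pow(1166880, -1) = Rational(1, 1166880)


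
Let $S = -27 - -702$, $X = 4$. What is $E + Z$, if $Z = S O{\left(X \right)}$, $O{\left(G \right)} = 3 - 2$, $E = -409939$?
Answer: $-409264$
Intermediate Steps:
$O{\left(G \right)} = 1$ ($O{\left(G \right)} = 3 - 2 = 1$)
$S = 675$ ($S = -27 + 702 = 675$)
$Z = 675$ ($Z = 675 \cdot 1 = 675$)
$E + Z = -409939 + 675 = -409264$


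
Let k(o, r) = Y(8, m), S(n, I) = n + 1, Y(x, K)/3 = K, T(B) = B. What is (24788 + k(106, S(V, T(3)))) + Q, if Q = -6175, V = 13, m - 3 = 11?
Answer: 18655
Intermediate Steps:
m = 14 (m = 3 + 11 = 14)
Y(x, K) = 3*K
S(n, I) = 1 + n
k(o, r) = 42 (k(o, r) = 3*14 = 42)
(24788 + k(106, S(V, T(3)))) + Q = (24788 + 42) - 6175 = 24830 - 6175 = 18655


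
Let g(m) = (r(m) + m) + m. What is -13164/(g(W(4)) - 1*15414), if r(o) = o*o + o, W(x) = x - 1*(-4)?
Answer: 6582/7663 ≈ 0.85893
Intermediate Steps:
W(x) = 4 + x (W(x) = x + 4 = 4 + x)
r(o) = o + o**2 (r(o) = o**2 + o = o + o**2)
g(m) = 2*m + m*(1 + m) (g(m) = (m*(1 + m) + m) + m = (m + m*(1 + m)) + m = 2*m + m*(1 + m))
-13164/(g(W(4)) - 1*15414) = -13164/((4 + 4)*(3 + (4 + 4)) - 1*15414) = -13164/(8*(3 + 8) - 15414) = -13164/(8*11 - 15414) = -13164/(88 - 15414) = -13164/(-15326) = -13164*(-1/15326) = 6582/7663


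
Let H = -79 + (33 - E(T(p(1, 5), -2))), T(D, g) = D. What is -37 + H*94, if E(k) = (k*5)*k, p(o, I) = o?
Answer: -4831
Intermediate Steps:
E(k) = 5*k² (E(k) = (5*k)*k = 5*k²)
H = -51 (H = -79 + (33 - 5*1²) = -79 + (33 - 5) = -79 + 28 = -51)
-37 + H*94 = -37 - 51*94 = -37 - 4794 = -4831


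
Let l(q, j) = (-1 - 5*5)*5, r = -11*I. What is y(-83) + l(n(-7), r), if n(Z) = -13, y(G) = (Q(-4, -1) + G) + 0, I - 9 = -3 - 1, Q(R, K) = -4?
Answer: -217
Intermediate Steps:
I = 5 (I = 9 + (-3 - 1) = 9 - 4 = 5)
y(G) = -4 + G (y(G) = (-4 + G) + 0 = -4 + G)
r = -55 (r = -11*5 = -55)
l(q, j) = -130 (l(q, j) = (-1 - 25)*5 = -26*5 = -130)
y(-83) + l(n(-7), r) = (-4 - 83) - 130 = -87 - 130 = -217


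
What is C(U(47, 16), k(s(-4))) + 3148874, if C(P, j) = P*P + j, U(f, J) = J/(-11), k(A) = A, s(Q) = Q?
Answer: 381013526/121 ≈ 3.1489e+6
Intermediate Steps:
U(f, J) = -J/11 (U(f, J) = J*(-1/11) = -J/11)
C(P, j) = j + P² (C(P, j) = P² + j = j + P²)
C(U(47, 16), k(s(-4))) + 3148874 = (-4 + (-1/11*16)²) + 3148874 = (-4 + (-16/11)²) + 3148874 = (-4 + 256/121) + 3148874 = -228/121 + 3148874 = 381013526/121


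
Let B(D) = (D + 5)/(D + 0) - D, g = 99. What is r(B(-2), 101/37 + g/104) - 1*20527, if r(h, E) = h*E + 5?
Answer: -157923145/7696 ≈ -20520.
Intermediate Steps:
B(D) = -D + (5 + D)/D (B(D) = (5 + D)/D - D = -D + (5 + D)/D)
r(h, E) = 5 + E*h (r(h, E) = E*h + 5 = 5 + E*h)
r(B(-2), 101/37 + g/104) - 1*20527 = (5 + (101/37 + 99/104)*(1 - 1*(-2) + 5/(-2))) - 1*20527 = (5 + (101*(1/37) + 99*(1/104))*(1 + 2 + 5*(-1/2))) - 20527 = (5 + (101/37 + 99/104)*(1 + 2 - 5/2)) - 20527 = (5 + (14167/3848)*(1/2)) - 20527 = (5 + 14167/7696) - 20527 = 52647/7696 - 20527 = -157923145/7696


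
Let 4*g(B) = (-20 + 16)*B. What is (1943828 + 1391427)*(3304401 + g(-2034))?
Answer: 11027803865925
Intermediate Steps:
g(B) = -B (g(B) = ((-20 + 16)*B)/4 = (-4*B)/4 = -B)
(1943828 + 1391427)*(3304401 + g(-2034)) = (1943828 + 1391427)*(3304401 - 1*(-2034)) = 3335255*(3304401 + 2034) = 3335255*3306435 = 11027803865925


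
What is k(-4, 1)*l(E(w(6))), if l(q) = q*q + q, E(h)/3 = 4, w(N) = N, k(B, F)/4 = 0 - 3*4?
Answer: -7488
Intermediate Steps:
k(B, F) = -48 (k(B, F) = 4*(0 - 3*4) = 4*(0 - 12) = 4*(-12) = -48)
E(h) = 12 (E(h) = 3*4 = 12)
l(q) = q + q² (l(q) = q² + q = q + q²)
k(-4, 1)*l(E(w(6))) = -576*(1 + 12) = -576*13 = -48*156 = -7488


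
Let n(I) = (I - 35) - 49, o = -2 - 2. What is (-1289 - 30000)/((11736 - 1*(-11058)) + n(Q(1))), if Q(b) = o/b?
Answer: -31289/22706 ≈ -1.3780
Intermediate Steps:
o = -4
Q(b) = -4/b
n(I) = -84 + I (n(I) = (-35 + I) - 49 = -84 + I)
(-1289 - 30000)/((11736 - 1*(-11058)) + n(Q(1))) = (-1289 - 30000)/((11736 - 1*(-11058)) + (-84 - 4/1)) = -31289/((11736 + 11058) + (-84 - 4*1)) = -31289/(22794 + (-84 - 4)) = -31289/(22794 - 88) = -31289/22706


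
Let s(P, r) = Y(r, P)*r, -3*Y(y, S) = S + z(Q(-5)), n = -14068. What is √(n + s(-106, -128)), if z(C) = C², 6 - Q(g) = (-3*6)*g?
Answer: 2*√635547/3 ≈ 531.47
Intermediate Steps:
Q(g) = 6 + 18*g (Q(g) = 6 - (-3*6)*g = 6 - (-18)*g = 6 + 18*g)
Y(y, S) = -2352 - S/3 (Y(y, S) = -(S + (6 + 18*(-5))²)/3 = -(S + (6 - 90)²)/3 = -(S + (-84)²)/3 = -(S + 7056)/3 = -(7056 + S)/3 = -2352 - S/3)
s(P, r) = r*(-2352 - P/3) (s(P, r) = (-2352 - P/3)*r = r*(-2352 - P/3))
√(n + s(-106, -128)) = √(-14068 - ⅓*(-128)*(7056 - 106)) = √(-14068 - ⅓*(-128)*6950) = √(-14068 + 889600/3) = √(847396/3) = 2*√635547/3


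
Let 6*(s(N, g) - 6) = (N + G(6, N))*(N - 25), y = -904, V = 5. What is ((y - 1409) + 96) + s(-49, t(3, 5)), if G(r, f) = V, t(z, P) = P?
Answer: -5005/3 ≈ -1668.3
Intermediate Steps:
G(r, f) = 5
s(N, g) = 6 + (-25 + N)*(5 + N)/6 (s(N, g) = 6 + ((N + 5)*(N - 25))/6 = 6 + ((5 + N)*(-25 + N))/6 = 6 + ((-25 + N)*(5 + N))/6 = 6 + (-25 + N)*(5 + N)/6)
((y - 1409) + 96) + s(-49, t(3, 5)) = ((-904 - 1409) + 96) + (-89/6 - 10/3*(-49) + (⅙)*(-49)²) = (-2313 + 96) + (-89/6 + 490/3 + (⅙)*2401) = -2217 + (-89/6 + 490/3 + 2401/6) = -2217 + 1646/3 = -5005/3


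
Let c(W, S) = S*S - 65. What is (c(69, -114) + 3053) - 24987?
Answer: -9003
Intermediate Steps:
c(W, S) = -65 + S**2 (c(W, S) = S**2 - 65 = -65 + S**2)
(c(69, -114) + 3053) - 24987 = ((-65 + (-114)**2) + 3053) - 24987 = ((-65 + 12996) + 3053) - 24987 = (12931 + 3053) - 24987 = 15984 - 24987 = -9003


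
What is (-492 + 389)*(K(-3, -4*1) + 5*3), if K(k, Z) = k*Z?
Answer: -2781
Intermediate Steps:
K(k, Z) = Z*k
(-492 + 389)*(K(-3, -4*1) + 5*3) = (-492 + 389)*(-4*1*(-3) + 5*3) = -103*(-4*(-3) + 15) = -103*(12 + 15) = -103*27 = -2781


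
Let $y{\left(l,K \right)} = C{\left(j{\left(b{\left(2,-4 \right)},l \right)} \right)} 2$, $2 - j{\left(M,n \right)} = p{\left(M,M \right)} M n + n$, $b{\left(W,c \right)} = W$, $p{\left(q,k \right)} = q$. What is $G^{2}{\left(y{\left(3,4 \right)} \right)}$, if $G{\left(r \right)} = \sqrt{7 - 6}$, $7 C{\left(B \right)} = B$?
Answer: $1$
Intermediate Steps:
$j{\left(M,n \right)} = 2 - n - n M^{2}$ ($j{\left(M,n \right)} = 2 - \left(M M n + n\right) = 2 - \left(M^{2} n + n\right) = 2 - \left(n M^{2} + n\right) = 2 - \left(n + n M^{2}\right) = 2 - n - n M^{2}$)
$C{\left(B \right)} = \frac{B}{7}$
$y{\left(l,K \right)} = \frac{4}{7} - \frac{10 l}{7}$ ($y{\left(l,K \right)} = \frac{2 - l - l 2^{2}}{7} \cdot 2 = \frac{2 - l - l 4}{7} \cdot 2 = \frac{2 - l - 4 l}{7} \cdot 2 = \frac{2 - 5 l}{7} \cdot 2 = \left(\frac{2}{7} - \frac{5 l}{7}\right) 2 = \frac{4}{7} - \frac{10 l}{7}$)
$G{\left(r \right)} = 1$ ($G{\left(r \right)} = \sqrt{1} = 1$)
$G^{2}{\left(y{\left(3,4 \right)} \right)} = 1^{2} = 1$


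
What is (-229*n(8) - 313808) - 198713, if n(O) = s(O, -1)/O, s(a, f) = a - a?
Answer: -512521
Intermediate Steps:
s(a, f) = 0
n(O) = 0 (n(O) = 0/O = 0)
(-229*n(8) - 313808) - 198713 = (-229*0 - 313808) - 198713 = (0 - 313808) - 198713 = -313808 - 198713 = -512521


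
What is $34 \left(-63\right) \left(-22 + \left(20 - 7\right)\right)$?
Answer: $19278$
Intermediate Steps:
$34 \left(-63\right) \left(-22 + \left(20 - 7\right)\right) = - 2142 \left(-22 + 13\right) = \left(-2142\right) \left(-9\right) = 19278$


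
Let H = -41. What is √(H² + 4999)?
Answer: 2*√1670 ≈ 81.731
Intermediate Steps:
√(H² + 4999) = √((-41)² + 4999) = √(1681 + 4999) = √6680 = 2*√1670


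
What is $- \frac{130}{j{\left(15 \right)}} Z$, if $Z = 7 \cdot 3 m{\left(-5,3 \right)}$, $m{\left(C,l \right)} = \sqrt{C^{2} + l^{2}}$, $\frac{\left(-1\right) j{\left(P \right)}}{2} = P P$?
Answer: $\frac{91 \sqrt{34}}{15} \approx 35.374$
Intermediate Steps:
$j{\left(P \right)} = - 2 P^{2}$ ($j{\left(P \right)} = - 2 P P = - 2 P^{2}$)
$Z = 21 \sqrt{34}$ ($Z = 7 \cdot 3 \sqrt{\left(-5\right)^{2} + 3^{2}} = 21 \sqrt{25 + 9} = 21 \sqrt{34} \approx 122.45$)
$- \frac{130}{j{\left(15 \right)}} Z = - \frac{130}{\left(-2\right) 15^{2}} \cdot 21 \sqrt{34} = - \frac{130}{\left(-2\right) 225} \cdot 21 \sqrt{34} = - \frac{130}{-450} \cdot 21 \sqrt{34} = \left(-130\right) \left(- \frac{1}{450}\right) 21 \sqrt{34} = \frac{13 \cdot 21 \sqrt{34}}{45} = \frac{91 \sqrt{34}}{15}$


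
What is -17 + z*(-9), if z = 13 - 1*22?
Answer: 64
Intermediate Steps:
z = -9 (z = 13 - 22 = -9)
-17 + z*(-9) = -17 - 9*(-9) = -17 + 81 = 64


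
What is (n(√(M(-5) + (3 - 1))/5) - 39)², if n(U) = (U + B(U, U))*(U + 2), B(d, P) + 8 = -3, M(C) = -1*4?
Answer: 2327679/625 + 27486*I*√2/125 ≈ 3724.3 + 310.97*I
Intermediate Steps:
M(C) = -4
B(d, P) = -11 (B(d, P) = -8 - 3 = -11)
n(U) = (-11 + U)*(2 + U) (n(U) = (U - 11)*(U + 2) = (-11 + U)*(2 + U))
(n(√(M(-5) + (3 - 1))/5) - 39)² = ((-22 + (√(-4 + (3 - 1))/5)² - 9*√(-4 + (3 - 1))/5) - 39)² = ((-22 + (√(-4 + 2)*(⅕))² - 9*√(-4 + 2)/5) - 39)² = ((-22 + (√(-2)*(⅕))² - 9*√(-2)/5) - 39)² = ((-22 + ((I*√2)*(⅕))² - 9*I*√2/5) - 39)² = ((-22 + (I*√2/5)² - 9*I*√2/5) - 39)² = ((-22 - 2/25 - 9*I*√2/5) - 39)² = ((-552/25 - 9*I*√2/5) - 39)² = (-1527/25 - 9*I*√2/5)²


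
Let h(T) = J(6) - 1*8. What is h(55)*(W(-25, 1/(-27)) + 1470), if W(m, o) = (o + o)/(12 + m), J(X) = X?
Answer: -1031944/351 ≈ -2940.0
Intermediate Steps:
W(m, o) = 2*o/(12 + m) (W(m, o) = (2*o)/(12 + m) = 2*o/(12 + m))
h(T) = -2 (h(T) = 6 - 1*8 = 6 - 8 = -2)
h(55)*(W(-25, 1/(-27)) + 1470) = -2*(2/(-27*(12 - 25)) + 1470) = -2*(2*(-1/27)/(-13) + 1470) = -2*(2*(-1/27)*(-1/13) + 1470) = -2*(2/351 + 1470) = -2*515972/351 = -1031944/351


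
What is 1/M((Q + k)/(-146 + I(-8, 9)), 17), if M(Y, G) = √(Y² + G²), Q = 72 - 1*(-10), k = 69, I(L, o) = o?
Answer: 137*√5447042/5447042 ≈ 0.058700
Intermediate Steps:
Q = 82 (Q = 72 + 10 = 82)
M(Y, G) = √(G² + Y²)
1/M((Q + k)/(-146 + I(-8, 9)), 17) = 1/(√(17² + ((82 + 69)/(-146 + 9))²)) = 1/(√(289 + (151/(-137))²)) = 1/(√(289 + (151*(-1/137))²)) = 1/(√(289 + (-151/137)²)) = 1/(√(289 + 22801/18769)) = 1/(√(5447042/18769)) = 1/(√5447042/137) = 137*√5447042/5447042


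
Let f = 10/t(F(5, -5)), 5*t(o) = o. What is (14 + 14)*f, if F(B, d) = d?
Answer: -280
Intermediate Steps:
t(o) = o/5
f = -10 (f = 10/(((1/5)*(-5))) = 10/(-1) = 10*(-1) = -10)
(14 + 14)*f = (14 + 14)*(-10) = 28*(-10) = -280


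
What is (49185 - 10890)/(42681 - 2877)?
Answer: 12765/13268 ≈ 0.96209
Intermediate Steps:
(49185 - 10890)/(42681 - 2877) = 38295/39804 = 38295*(1/39804) = 12765/13268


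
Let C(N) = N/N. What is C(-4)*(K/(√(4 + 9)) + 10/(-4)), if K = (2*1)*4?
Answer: -5/2 + 8*√13/13 ≈ -0.28120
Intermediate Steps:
K = 8 (K = 2*4 = 8)
C(N) = 1
C(-4)*(K/(√(4 + 9)) + 10/(-4)) = 1*(8/(√(4 + 9)) + 10/(-4)) = 1*(8/(√13) + 10*(-¼)) = 1*(8*(√13/13) - 5/2) = 1*(8*√13/13 - 5/2) = 1*(-5/2 + 8*√13/13) = -5/2 + 8*√13/13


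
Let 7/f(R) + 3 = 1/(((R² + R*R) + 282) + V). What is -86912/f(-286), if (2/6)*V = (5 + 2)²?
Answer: 6109441792/164021 ≈ 37248.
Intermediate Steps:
V = 147 (V = 3*(5 + 2)² = 3*7² = 3*49 = 147)
f(R) = 7/(-3 + 1/(429 + 2*R²)) (f(R) = 7/(-3 + 1/(((R² + R*R) + 282) + 147)) = 7/(-3 + 1/(((R² + R²) + 282) + 147)) = 7/(-3 + 1/((2*R² + 282) + 147)) = 7/(-3 + 1/((282 + 2*R²) + 147)) = 7/(-3 + 1/(429 + 2*R²)))
-86912/f(-286) = -86912*2*(643 + 3*(-286)²)/(7*(-429 - 2*(-286)²)) = -86912*2*(643 + 3*81796)/(7*(-429 - 2*81796)) = -86912*2*(643 + 245388)/(7*(-429 - 163592)) = -86912/((7/2)*(-164021)/246031) = -86912/((7/2)*(1/246031)*(-164021)) = -86912/(-1148147/492062) = -86912*(-492062/1148147) = 6109441792/164021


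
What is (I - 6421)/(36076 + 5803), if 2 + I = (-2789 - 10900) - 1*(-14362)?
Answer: -5750/41879 ≈ -0.13730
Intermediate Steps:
I = 671 (I = -2 + ((-2789 - 10900) - 1*(-14362)) = -2 + (-13689 + 14362) = -2 + 673 = 671)
(I - 6421)/(36076 + 5803) = (671 - 6421)/(36076 + 5803) = -5750/41879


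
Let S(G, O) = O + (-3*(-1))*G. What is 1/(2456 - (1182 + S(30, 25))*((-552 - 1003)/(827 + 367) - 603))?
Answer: 1194/938765953 ≈ 1.2719e-6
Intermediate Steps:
S(G, O) = O + 3*G
1/(2456 - (1182 + S(30, 25))*((-552 - 1003)/(827 + 367) - 603)) = 1/(2456 - (1182 + (25 + 3*30))*((-552 - 1003)/(827 + 367) - 603)) = 1/(2456 - (1182 + (25 + 90))*(-1555/1194 - 603)) = 1/(2456 - (1182 + 115)*(-1555*1/1194 - 603)) = 1/(2456 - 1297*(-1555/1194 - 603)) = 1/(2456 - 1297*(-721537)/1194) = 1/(2456 - 1*(-935833489/1194)) = 1/(2456 + 935833489/1194) = 1/(938765953/1194) = 1194/938765953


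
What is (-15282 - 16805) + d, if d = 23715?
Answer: -8372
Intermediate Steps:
(-15282 - 16805) + d = (-15282 - 16805) + 23715 = -32087 + 23715 = -8372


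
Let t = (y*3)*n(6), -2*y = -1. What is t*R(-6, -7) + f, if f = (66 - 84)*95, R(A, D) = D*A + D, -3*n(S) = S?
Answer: -1815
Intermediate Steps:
y = ½ (y = -½*(-1) = ½ ≈ 0.50000)
n(S) = -S/3
t = -3 (t = ((½)*3)*(-⅓*6) = (3/2)*(-2) = -3)
R(A, D) = D + A*D (R(A, D) = A*D + D = D + A*D)
f = -1710 (f = -18*95 = -1710)
t*R(-6, -7) + f = -(-21)*(1 - 6) - 1710 = -(-21)*(-5) - 1710 = -3*35 - 1710 = -105 - 1710 = -1815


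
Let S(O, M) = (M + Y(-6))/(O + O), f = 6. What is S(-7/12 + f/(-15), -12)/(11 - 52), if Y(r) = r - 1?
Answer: -570/2419 ≈ -0.23563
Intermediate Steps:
Y(r) = -1 + r
S(O, M) = (-7 + M)/(2*O) (S(O, M) = (M + (-1 - 6))/(O + O) = (M - 7)/((2*O)) = (-7 + M)*(1/(2*O)) = (-7 + M)/(2*O))
S(-7/12 + f/(-15), -12)/(11 - 52) = ((-7 - 12)/(2*(-7/12 + 6/(-15))))/(11 - 52) = ((1/2)*(-19)/(-7*1/12 + 6*(-1/15)))/(-41) = -(-19)/(82*(-7/12 - 2/5)) = -(-19)/(82*(-59/60)) = -(-60)*(-19)/(82*59) = -1/41*570/59 = -570/2419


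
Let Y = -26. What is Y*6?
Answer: -156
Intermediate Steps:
Y*6 = -26*6 = -156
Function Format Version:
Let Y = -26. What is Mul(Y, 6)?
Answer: -156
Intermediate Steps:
Mul(Y, 6) = Mul(-26, 6) = -156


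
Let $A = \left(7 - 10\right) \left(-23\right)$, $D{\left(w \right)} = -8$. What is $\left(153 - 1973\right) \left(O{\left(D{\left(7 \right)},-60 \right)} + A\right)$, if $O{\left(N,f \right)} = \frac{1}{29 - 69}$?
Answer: $- \frac{251069}{2} \approx -1.2553 \cdot 10^{5}$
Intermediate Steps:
$A = 69$ ($A = \left(7 - 10\right) \left(-23\right) = \left(-3\right) \left(-23\right) = 69$)
$O{\left(N,f \right)} = - \frac{1}{40}$ ($O{\left(N,f \right)} = \frac{1}{-40} = - \frac{1}{40}$)
$\left(153 - 1973\right) \left(O{\left(D{\left(7 \right)},-60 \right)} + A\right) = \left(153 - 1973\right) \left(- \frac{1}{40} + 69\right) = \left(-1820\right) \frac{2759}{40} = - \frac{251069}{2}$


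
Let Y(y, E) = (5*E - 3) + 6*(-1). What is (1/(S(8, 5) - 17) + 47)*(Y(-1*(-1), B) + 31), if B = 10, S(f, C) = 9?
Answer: 3375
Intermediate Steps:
Y(y, E) = -9 + 5*E (Y(y, E) = (-3 + 5*E) - 6 = -9 + 5*E)
(1/(S(8, 5) - 17) + 47)*(Y(-1*(-1), B) + 31) = (1/(9 - 17) + 47)*((-9 + 5*10) + 31) = (1/(-8) + 47)*((-9 + 50) + 31) = (-1/8 + 47)*(41 + 31) = (375/8)*72 = 3375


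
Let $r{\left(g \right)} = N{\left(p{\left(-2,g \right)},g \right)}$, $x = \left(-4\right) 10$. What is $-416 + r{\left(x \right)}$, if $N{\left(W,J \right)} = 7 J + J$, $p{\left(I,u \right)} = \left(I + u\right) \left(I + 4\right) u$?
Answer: $-736$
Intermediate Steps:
$p{\left(I,u \right)} = u \left(4 + I\right) \left(I + u\right)$ ($p{\left(I,u \right)} = \left(I + u\right) \left(4 + I\right) u = \left(4 + I\right) \left(I + u\right) u = u \left(4 + I\right) \left(I + u\right)$)
$N{\left(W,J \right)} = 8 J$
$x = -40$
$r{\left(g \right)} = 8 g$
$-416 + r{\left(x \right)} = -416 + 8 \left(-40\right) = -416 - 320 = -736$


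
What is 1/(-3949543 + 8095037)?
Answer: 1/4145494 ≈ 2.4123e-7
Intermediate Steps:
1/(-3949543 + 8095037) = 1/4145494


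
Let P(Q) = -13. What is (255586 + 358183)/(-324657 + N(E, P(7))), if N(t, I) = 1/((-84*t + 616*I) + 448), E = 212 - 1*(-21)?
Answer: -16652780508/8808593725 ≈ -1.8905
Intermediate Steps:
E = 233 (E = 212 + 21 = 233)
N(t, I) = 1/(448 - 84*t + 616*I)
(255586 + 358183)/(-324657 + N(E, P(7))) = (255586 + 358183)/(-324657 + 1/(28*(16 - 3*233 + 22*(-13)))) = 613769/(-324657 + 1/(28*(16 - 699 - 286))) = 613769/(-324657 + (1/28)/(-969)) = 613769/(-324657 + (1/28)*(-1/969)) = 613769/(-324657 - 1/27132) = 613769/(-8808593725/27132) = 613769*(-27132/8808593725) = -16652780508/8808593725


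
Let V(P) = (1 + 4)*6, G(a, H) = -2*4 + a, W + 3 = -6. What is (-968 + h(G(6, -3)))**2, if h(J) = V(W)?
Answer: 879844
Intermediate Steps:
W = -9 (W = -3 - 6 = -9)
G(a, H) = -8 + a
V(P) = 30 (V(P) = 5*6 = 30)
h(J) = 30
(-968 + h(G(6, -3)))**2 = (-968 + 30)**2 = (-938)**2 = 879844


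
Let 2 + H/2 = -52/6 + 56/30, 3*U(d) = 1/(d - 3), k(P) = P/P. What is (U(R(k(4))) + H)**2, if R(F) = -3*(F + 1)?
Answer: 5669161/18225 ≈ 311.06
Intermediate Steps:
k(P) = 1
R(F) = -3 - 3*F (R(F) = -3*(1 + F) = -3 - 3*F)
U(d) = 1/(3*(-3 + d)) (U(d) = 1/(3*(d - 3)) = 1/(3*(-3 + d)))
H = -88/5 (H = -4 + 2*(-52/6 + 56/30) = -4 + 2*(-52*1/6 + 56*(1/30)) = -4 + 2*(-26/3 + 28/15) = -4 + 2*(-34/5) = -4 - 68/5 = -88/5 ≈ -17.600)
(U(R(k(4))) + H)**2 = (1/(3*(-3 + (-3 - 3*1))) - 88/5)**2 = (1/(3*(-3 + (-3 - 3))) - 88/5)**2 = (1/(3*(-3 - 6)) - 88/5)**2 = ((1/3)/(-9) - 88/5)**2 = ((1/3)*(-1/9) - 88/5)**2 = (-1/27 - 88/5)**2 = (-2381/135)**2 = 5669161/18225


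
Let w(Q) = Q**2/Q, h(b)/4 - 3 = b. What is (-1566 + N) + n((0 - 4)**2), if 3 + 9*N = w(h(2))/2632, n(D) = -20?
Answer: -9394261/5922 ≈ -1586.3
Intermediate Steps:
h(b) = 12 + 4*b
w(Q) = Q
N = -1969/5922 (N = -1/3 + ((12 + 4*2)/2632)/9 = -1/3 + ((12 + 8)*(1/2632))/9 = -1/3 + (20*(1/2632))/9 = -1/3 + (1/9)*(5/658) = -1/3 + 5/5922 = -1969/5922 ≈ -0.33249)
(-1566 + N) + n((0 - 4)**2) = (-1566 - 1969/5922) - 20 = -9275821/5922 - 20 = -9394261/5922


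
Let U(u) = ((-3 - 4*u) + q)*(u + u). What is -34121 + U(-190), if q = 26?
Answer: -331661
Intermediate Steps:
U(u) = 2*u*(23 - 4*u) (U(u) = ((-3 - 4*u) + 26)*(u + u) = (23 - 4*u)*(2*u) = 2*u*(23 - 4*u))
-34121 + U(-190) = -34121 + 2*(-190)*(23 - 4*(-190)) = -34121 + 2*(-190)*(23 + 760) = -34121 + 2*(-190)*783 = -34121 - 297540 = -331661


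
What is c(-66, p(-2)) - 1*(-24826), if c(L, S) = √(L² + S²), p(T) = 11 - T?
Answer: 24826 + 5*√181 ≈ 24893.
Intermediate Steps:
c(-66, p(-2)) - 1*(-24826) = √((-66)² + (11 - 1*(-2))²) - 1*(-24826) = √(4356 + (11 + 2)²) + 24826 = √(4356 + 13²) + 24826 = √(4356 + 169) + 24826 = √4525 + 24826 = 5*√181 + 24826 = 24826 + 5*√181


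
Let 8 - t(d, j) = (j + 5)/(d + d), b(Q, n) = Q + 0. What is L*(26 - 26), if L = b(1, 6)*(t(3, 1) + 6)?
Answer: 0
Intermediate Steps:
b(Q, n) = Q
t(d, j) = 8 - (5 + j)/(2*d) (t(d, j) = 8 - (j + 5)/(d + d) = 8 - (5 + j)/(2*d))
L = 13 (L = 1*((1/2)*(-5 - 1*1 + 16*3)/3 + 6) = 1*((1/2)*(1/3)*(-5 - 1 + 48) + 6) = 1*((1/2)*(1/3)*42 + 6) = 1*(7 + 6) = 1*13 = 13)
L*(26 - 26) = 13*(26 - 26) = 13*0 = 0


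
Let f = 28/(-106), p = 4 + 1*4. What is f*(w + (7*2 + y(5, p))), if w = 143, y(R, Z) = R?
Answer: -2268/53 ≈ -42.792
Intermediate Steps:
p = 8 (p = 4 + 4 = 8)
f = -14/53 (f = 28*(-1/106) = -14/53 ≈ -0.26415)
f*(w + (7*2 + y(5, p))) = -14*(143 + (7*2 + 5))/53 = -14*(143 + (14 + 5))/53 = -14*(143 + 19)/53 = -14/53*162 = -2268/53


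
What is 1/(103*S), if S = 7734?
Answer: 1/796602 ≈ 1.2553e-6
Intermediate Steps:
1/(103*S) = 1/(103*7734) = 1/796602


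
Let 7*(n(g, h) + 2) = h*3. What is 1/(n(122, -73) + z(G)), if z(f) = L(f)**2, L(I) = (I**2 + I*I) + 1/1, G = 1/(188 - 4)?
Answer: -2005900288/64761686585 ≈ -0.030974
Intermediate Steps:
n(g, h) = -2 + 3*h/7 (n(g, h) = -2 + (h*3)/7 = -2 + (3*h)/7 = -2 + 3*h/7)
G = 1/184 ≈ 0.0054348
L(I) = 1 + 2*I**2 (L(I) = (I**2 + I**2) + 1 = 2*I**2 + 1 = 1 + 2*I**2)
z(f) = (1 + 2*f**2)**2
1/(n(122, -73) + z(G)) = 1/((-2 + (3/7)*(-73)) + (1 + 2*(1/184)**2)**2) = 1/((-2 - 219/7) + (1 + 2*(1/33856))**2) = 1/(-233/7 + (1 + 1/16928)**2) = 1/(-233/7 + (16929/16928)**2) = 1/(-233/7 + 286591041/286557184) = 1/(-64761686585/2005900288) = -2005900288/64761686585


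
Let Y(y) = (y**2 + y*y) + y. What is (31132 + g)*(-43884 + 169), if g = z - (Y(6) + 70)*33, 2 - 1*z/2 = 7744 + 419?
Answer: -433915090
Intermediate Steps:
Y(y) = y + 2*y**2 (Y(y) = (y**2 + y**2) + y = 2*y**2 + y = y + 2*y**2)
z = -16322 (z = 4 - 2*(7744 + 419) = 4 - 2*8163 = 4 - 16326 = -16322)
g = -21206 (g = -16322 - (6*(1 + 2*6) + 70)*33 = -16322 - (6*(1 + 12) + 70)*33 = -16322 - (6*13 + 70)*33 = -16322 - (78 + 70)*33 = -16322 - 148*33 = -16322 - 1*4884 = -16322 - 4884 = -21206)
(31132 + g)*(-43884 + 169) = (31132 - 21206)*(-43884 + 169) = 9926*(-43715) = -433915090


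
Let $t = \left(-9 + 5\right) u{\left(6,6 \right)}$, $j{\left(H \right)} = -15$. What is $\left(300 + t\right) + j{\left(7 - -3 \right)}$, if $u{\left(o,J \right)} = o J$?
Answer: $141$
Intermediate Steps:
$u{\left(o,J \right)} = J o$
$t = -144$ ($t = \left(-9 + 5\right) 6 \cdot 6 = \left(-4\right) 36 = -144$)
$\left(300 + t\right) + j{\left(7 - -3 \right)} = \left(300 - 144\right) - 15 = 156 - 15 = 141$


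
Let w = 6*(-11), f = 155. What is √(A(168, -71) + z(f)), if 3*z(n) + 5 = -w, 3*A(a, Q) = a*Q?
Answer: I*√35601/3 ≈ 62.894*I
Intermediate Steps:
A(a, Q) = Q*a/3 (A(a, Q) = (a*Q)/3 = (Q*a)/3 = Q*a/3)
w = -66
z(n) = 61/3 (z(n) = -5/3 + (-1*(-66))/3 = -5/3 + (⅓)*66 = -5/3 + 22 = 61/3)
√(A(168, -71) + z(f)) = √((⅓)*(-71)*168 + 61/3) = √(-3976 + 61/3) = √(-11867/3) = I*√35601/3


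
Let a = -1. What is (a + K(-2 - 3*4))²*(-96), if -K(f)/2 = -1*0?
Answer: -96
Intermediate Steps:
K(f) = 0 (K(f) = -(-2)*0 = -2*0 = 0)
(a + K(-2 - 3*4))²*(-96) = (-1 + 0)²*(-96) = (-1)²*(-96) = 1*(-96) = -96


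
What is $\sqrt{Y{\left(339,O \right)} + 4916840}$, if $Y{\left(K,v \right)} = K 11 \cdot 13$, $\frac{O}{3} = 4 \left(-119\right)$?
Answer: $7 \sqrt{101333} \approx 2228.3$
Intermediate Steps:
$O = -1428$ ($O = 3 \cdot 4 \left(-119\right) = 3 \left(-476\right) = -1428$)
$Y{\left(K,v \right)} = 143 K$ ($Y{\left(K,v \right)} = 11 K 13 = 143 K$)
$\sqrt{Y{\left(339,O \right)} + 4916840} = \sqrt{143 \cdot 339 + 4916840} = \sqrt{48477 + 4916840} = \sqrt{4965317} = 7 \sqrt{101333}$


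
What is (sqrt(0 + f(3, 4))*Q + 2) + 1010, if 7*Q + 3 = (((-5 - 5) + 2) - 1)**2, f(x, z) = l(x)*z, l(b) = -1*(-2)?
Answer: 1012 + 156*sqrt(2)/7 ≈ 1043.5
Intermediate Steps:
l(b) = 2
f(x, z) = 2*z
Q = 78/7 (Q = -3/7 + (((-5 - 5) + 2) - 1)**2/7 = -3/7 + ((-10 + 2) - 1)**2/7 = -3/7 + (-8 - 1)**2/7 = -3/7 + (1/7)*(-9)**2 = -3/7 + (1/7)*81 = -3/7 + 81/7 = 78/7 ≈ 11.143)
(sqrt(0 + f(3, 4))*Q + 2) + 1010 = (sqrt(0 + 2*4)*(78/7) + 2) + 1010 = (sqrt(0 + 8)*(78/7) + 2) + 1010 = (sqrt(8)*(78/7) + 2) + 1010 = ((2*sqrt(2))*(78/7) + 2) + 1010 = (156*sqrt(2)/7 + 2) + 1010 = (2 + 156*sqrt(2)/7) + 1010 = 1012 + 156*sqrt(2)/7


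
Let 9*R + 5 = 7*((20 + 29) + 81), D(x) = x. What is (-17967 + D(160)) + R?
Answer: -159358/9 ≈ -17706.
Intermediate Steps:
R = 905/9 (R = -5/9 + (7*((20 + 29) + 81))/9 = -5/9 + (7*(49 + 81))/9 = -5/9 + (7*130)/9 = -5/9 + (⅑)*910 = -5/9 + 910/9 = 905/9 ≈ 100.56)
(-17967 + D(160)) + R = (-17967 + 160) + 905/9 = -17807 + 905/9 = -159358/9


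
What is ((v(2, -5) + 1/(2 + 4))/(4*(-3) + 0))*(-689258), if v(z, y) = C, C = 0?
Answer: 344629/36 ≈ 9573.0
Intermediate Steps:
v(z, y) = 0
((v(2, -5) + 1/(2 + 4))/(4*(-3) + 0))*(-689258) = ((0 + 1/(2 + 4))/(4*(-3) + 0))*(-689258) = ((0 + 1/6)/(-12 + 0))*(-689258) = ((0 + ⅙)/(-12))*(-689258) = ((⅙)*(-1/12))*(-689258) = -1/72*(-689258) = 344629/36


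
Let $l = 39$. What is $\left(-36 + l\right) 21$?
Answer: $63$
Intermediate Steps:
$\left(-36 + l\right) 21 = \left(-36 + 39\right) 21 = 3 \cdot 21 = 63$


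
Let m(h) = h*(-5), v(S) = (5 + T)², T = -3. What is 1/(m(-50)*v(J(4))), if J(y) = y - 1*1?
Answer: 1/1000 ≈ 0.0010000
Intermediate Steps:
J(y) = -1 + y (J(y) = y - 1 = -1 + y)
v(S) = 4 (v(S) = (5 - 3)² = 2² = 4)
m(h) = -5*h
1/(m(-50)*v(J(4))) = 1/(-5*(-50)*4) = 1/(250*4) = 1/1000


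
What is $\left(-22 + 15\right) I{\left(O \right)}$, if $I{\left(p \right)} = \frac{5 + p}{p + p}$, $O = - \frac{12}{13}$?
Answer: $\frac{371}{24} \approx 15.458$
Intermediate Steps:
$O = - \frac{12}{13}$ ($O = \left(-12\right) \frac{1}{13} = - \frac{12}{13} \approx -0.92308$)
$I{\left(p \right)} = \frac{5 + p}{2 p}$
$\left(-22 + 15\right) I{\left(O \right)} = \left(-22 + 15\right) \frac{5 - \frac{12}{13}}{2 \left(- \frac{12}{13}\right)} = - 7 \cdot \frac{1}{2} \left(- \frac{13}{12}\right) \frac{53}{13} = \left(-7\right) \left(- \frac{53}{24}\right) = \frac{371}{24}$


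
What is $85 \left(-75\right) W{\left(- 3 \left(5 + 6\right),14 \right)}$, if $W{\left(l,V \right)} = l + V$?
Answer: $121125$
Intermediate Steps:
$W{\left(l,V \right)} = V + l$
$85 \left(-75\right) W{\left(- 3 \left(5 + 6\right),14 \right)} = 85 \left(-75\right) \left(14 - 3 \left(5 + 6\right)\right) = - 6375 \left(14 - 33\right) = \left(-6375\right) \left(-19\right) = 121125$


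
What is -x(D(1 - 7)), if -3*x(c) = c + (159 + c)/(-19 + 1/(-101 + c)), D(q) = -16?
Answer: -52315/6672 ≈ -7.8410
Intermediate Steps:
x(c) = -c/3 - (159 + c)/(3*(-19 + 1/(-101 + c))) (x(c) = -(c + (159 + c)/(-19 + 1/(-101 + c)))/3 = -c/3 - (159 + c)/(3*(-19 + 1/(-101 + c))))
-x(D(1 - 7)) = -(-16059 - 18*(-16)² + 1978*(-16))/(3*(-1920 + 19*(-16))) = -(-16059 - 18*256 - 31648)/(3*(-1920 - 304)) = -(-16059 - 4608 - 31648)/(3*(-2224)) = -(-1)*(-52315)/(3*2224) = -1*52315/6672 = -52315/6672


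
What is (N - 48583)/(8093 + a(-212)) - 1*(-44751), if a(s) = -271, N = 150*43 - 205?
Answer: 174999992/3911 ≈ 44746.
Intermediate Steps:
N = 6245 (N = 6450 - 205 = 6245)
(N - 48583)/(8093 + a(-212)) - 1*(-44751) = (6245 - 48583)/(8093 - 271) - 1*(-44751) = -42338/7822 + 44751 = -42338*1/7822 + 44751 = -21169/3911 + 44751 = 174999992/3911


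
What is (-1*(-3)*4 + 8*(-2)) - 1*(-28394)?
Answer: 28390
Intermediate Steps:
(-1*(-3)*4 + 8*(-2)) - 1*(-28394) = (3*4 - 16) + 28394 = (12 - 16) + 28394 = -4 + 28394 = 28390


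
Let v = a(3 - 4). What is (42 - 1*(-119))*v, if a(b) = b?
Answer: -161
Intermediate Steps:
v = -1 (v = 3 - 4 = -1)
(42 - 1*(-119))*v = (42 - 1*(-119))*(-1) = (42 + 119)*(-1) = 161*(-1) = -161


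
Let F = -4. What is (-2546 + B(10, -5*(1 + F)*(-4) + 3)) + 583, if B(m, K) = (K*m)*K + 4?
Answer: 30531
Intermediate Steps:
B(m, K) = 4 + m*K² (B(m, K) = m*K² + 4 = 4 + m*K²)
(-2546 + B(10, -5*(1 + F)*(-4) + 3)) + 583 = (-2546 + (4 + 10*(-5*(1 - 4)*(-4) + 3)²)) + 583 = (-2546 + (4 + 10*(-5*(-3)*(-4) + 3)²)) + 583 = (-2546 + (4 + 10*(15*(-4) + 3)²)) + 583 = (-2546 + (4 + 10*(-60 + 3)²)) + 583 = (-2546 + (4 + 10*(-57)²)) + 583 = (-2546 + (4 + 10*3249)) + 583 = (-2546 + (4 + 32490)) + 583 = (-2546 + 32494) + 583 = 29948 + 583 = 30531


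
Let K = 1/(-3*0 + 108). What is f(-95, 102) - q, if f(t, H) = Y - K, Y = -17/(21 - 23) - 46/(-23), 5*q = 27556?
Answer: -2970383/540 ≈ -5500.7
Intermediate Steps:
q = 27556/5 (q = (⅕)*27556 = 27556/5 ≈ 5511.2)
K = 1/108 (K = 1/(0 + 108) = 1/108 ≈ 0.0092593)
Y = 21/2 (Y = -17/(-2) - 46*(-1/23) = -17*(-½) + 2 = 17/2 + 2 = 21/2 ≈ 10.500)
f(t, H) = 1133/108 (f(t, H) = 21/2 - 1*1/108 = 21/2 - 1/108 = 1133/108)
f(-95, 102) - q = 1133/108 - 1*27556/5 = 1133/108 - 27556/5 = -2970383/540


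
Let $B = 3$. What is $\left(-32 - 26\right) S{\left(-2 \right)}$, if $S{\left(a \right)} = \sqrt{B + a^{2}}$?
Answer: $- 58 \sqrt{7} \approx -153.45$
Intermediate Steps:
$S{\left(a \right)} = \sqrt{3 + a^{2}}$
$\left(-32 - 26\right) S{\left(-2 \right)} = \left(-32 - 26\right) \sqrt{3 + \left(-2\right)^{2}} = - 58 \sqrt{3 + 4} = - 58 \sqrt{7}$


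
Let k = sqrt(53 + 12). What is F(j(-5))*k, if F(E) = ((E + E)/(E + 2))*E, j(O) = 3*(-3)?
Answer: -162*sqrt(65)/7 ≈ -186.58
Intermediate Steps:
j(O) = -9
k = sqrt(65) ≈ 8.0623
F(E) = 2*E**2/(2 + E) (F(E) = ((2*E)/(2 + E))*E = (2*E/(2 + E))*E = 2*E**2/(2 + E))
F(j(-5))*k = (2*(-9)**2/(2 - 9))*sqrt(65) = (2*81/(-7))*sqrt(65) = (2*81*(-1/7))*sqrt(65) = -162*sqrt(65)/7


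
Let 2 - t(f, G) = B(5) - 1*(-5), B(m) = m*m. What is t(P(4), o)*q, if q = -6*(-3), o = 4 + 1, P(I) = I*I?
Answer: -504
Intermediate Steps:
P(I) = I²
B(m) = m²
o = 5
t(f, G) = -28 (t(f, G) = 2 - (5² - 1*(-5)) = 2 - (25 + 5) = 2 - 1*30 = 2 - 30 = -28)
q = 18
t(P(4), o)*q = -28*18 = -504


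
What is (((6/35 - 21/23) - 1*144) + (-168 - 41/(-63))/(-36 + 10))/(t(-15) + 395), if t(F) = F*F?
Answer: -2004041/8983800 ≈ -0.22307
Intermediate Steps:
t(F) = F²
(((6/35 - 21/23) - 1*144) + (-168 - 41/(-63))/(-36 + 10))/(t(-15) + 395) = (((6/35 - 21/23) - 1*144) + (-168 - 41/(-63))/(-36 + 10))/((-15)² + 395) = (((6*(1/35) - 21*1/23) - 144) + (-168 - 41*(-1/63))/(-26))/(225 + 395) = (((6/35 - 21/23) - 144) + (-168 + 41/63)*(-1/26))/620 = ((-597/805 - 144) - 10543/63*(-1/26))*(1/620) = (-116517/805 + 811/126)*(1/620) = -2004041/14490*1/620 = -2004041/8983800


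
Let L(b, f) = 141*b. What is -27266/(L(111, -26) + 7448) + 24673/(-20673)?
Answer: -1133591645/477525627 ≈ -2.3739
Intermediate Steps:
-27266/(L(111, -26) + 7448) + 24673/(-20673) = -27266/(141*111 + 7448) + 24673/(-20673) = -27266/(15651 + 7448) + 24673*(-1/20673) = -27266/23099 - 24673/20673 = -1133591645/477525627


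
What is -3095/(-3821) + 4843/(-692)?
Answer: -16363363/2644132 ≈ -6.1886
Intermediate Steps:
-3095/(-3821) + 4843/(-692) = -3095*(-1/3821) + 4843*(-1/692) = 3095/3821 - 4843/692 = -16363363/2644132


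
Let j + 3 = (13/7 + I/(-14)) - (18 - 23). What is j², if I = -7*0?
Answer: 729/49 ≈ 14.878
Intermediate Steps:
I = 0
j = 27/7 (j = -3 + ((13/7 + 0/(-14)) - (18 - 23)) = -3 + ((13*(⅐) + 0*(-1/14)) - 1*(-5)) = -3 + ((13/7 + 0) + 5) = -3 + (13/7 + 5) = -3 + 48/7 = 27/7 ≈ 3.8571)
j² = (27/7)² = 729/49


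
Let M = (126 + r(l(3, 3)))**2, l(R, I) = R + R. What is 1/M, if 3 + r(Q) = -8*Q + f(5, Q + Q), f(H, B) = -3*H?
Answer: 1/3600 ≈ 0.00027778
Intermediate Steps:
l(R, I) = 2*R
r(Q) = -18 - 8*Q (r(Q) = -3 + (-8*Q - 3*5) = -3 + (-8*Q - 15) = -3 + (-15 - 8*Q) = -18 - 8*Q)
M = 3600 (M = (126 + (-18 - 16*3))**2 = (126 + (-18 - 8*6))**2 = (126 + (-18 - 48))**2 = (126 - 66)**2 = 60**2 = 3600)
1/M = 1/3600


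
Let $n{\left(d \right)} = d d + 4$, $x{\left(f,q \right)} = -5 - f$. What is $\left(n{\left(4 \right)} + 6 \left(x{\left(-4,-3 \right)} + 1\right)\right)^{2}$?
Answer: $400$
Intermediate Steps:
$n{\left(d \right)} = 4 + d^{2}$ ($n{\left(d \right)} = d^{2} + 4 = 4 + d^{2}$)
$\left(n{\left(4 \right)} + 6 \left(x{\left(-4,-3 \right)} + 1\right)\right)^{2} = \left(\left(4 + 4^{2}\right) + 6 \left(\left(-5 - -4\right) + 1\right)\right)^{2} = \left(\left(4 + 16\right) + 6 \left(\left(-5 + 4\right) + 1\right)\right)^{2} = \left(20 + 6 \left(-1 + 1\right)\right)^{2} = \left(20 + 6 \cdot 0\right)^{2} = \left(20 + 0\right)^{2} = 20^{2} = 400$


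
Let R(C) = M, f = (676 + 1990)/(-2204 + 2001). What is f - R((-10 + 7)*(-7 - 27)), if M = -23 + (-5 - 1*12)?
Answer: 5454/203 ≈ 26.867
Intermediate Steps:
f = -2666/203 (f = 2666/(-203) = 2666*(-1/203) = -2666/203 ≈ -13.133)
M = -40 (M = -23 + (-5 - 12) = -23 - 17 = -40)
R(C) = -40
f - R((-10 + 7)*(-7 - 27)) = -2666/203 - 1*(-40) = -2666/203 + 40 = 5454/203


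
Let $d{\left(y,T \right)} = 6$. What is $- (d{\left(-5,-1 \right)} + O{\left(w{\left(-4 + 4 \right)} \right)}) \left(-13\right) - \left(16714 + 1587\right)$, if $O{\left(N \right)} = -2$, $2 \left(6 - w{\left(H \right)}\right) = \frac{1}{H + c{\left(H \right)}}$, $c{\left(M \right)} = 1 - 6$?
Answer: $-18249$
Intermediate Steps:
$c{\left(M \right)} = -5$ ($c{\left(M \right)} = 1 - 6 = -5$)
$w{\left(H \right)} = 6 - \frac{1}{2 \left(-5 + H\right)}$ ($w{\left(H \right)} = 6 - \frac{1}{2 \left(H - 5\right)} = 6 - \frac{1}{2 \left(-5 + H\right)}$)
$- (d{\left(-5,-1 \right)} + O{\left(w{\left(-4 + 4 \right)} \right)}) \left(-13\right) - \left(16714 + 1587\right) = - (6 - 2) \left(-13\right) - \left(16714 + 1587\right) = \left(-1\right) 4 \left(-13\right) - 18301 = \left(-4\right) \left(-13\right) - 18301 = 52 - 18301 = -18249$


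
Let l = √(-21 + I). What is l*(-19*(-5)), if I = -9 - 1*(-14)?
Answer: 380*I ≈ 380.0*I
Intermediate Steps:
I = 5 (I = -9 + 14 = 5)
l = 4*I (l = √(-21 + 5) = √(-16) = 4*I ≈ 4.0*I)
l*(-19*(-5)) = (4*I)*(-19*(-5)) = (4*I)*95 = 380*I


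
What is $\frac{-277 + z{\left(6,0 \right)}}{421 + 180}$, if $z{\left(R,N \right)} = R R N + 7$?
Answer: $- \frac{270}{601} \approx -0.44925$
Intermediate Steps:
$z{\left(R,N \right)} = 7 + N R^{2}$ ($z{\left(R,N \right)} = R^{2} N + 7 = N R^{2} + 7 = 7 + N R^{2}$)
$\frac{-277 + z{\left(6,0 \right)}}{421 + 180} = \frac{-277 + \left(7 + 0 \cdot 6^{2}\right)}{421 + 180} = \frac{-277 + \left(7 + 0 \cdot 36\right)}{601} = \left(-277 + \left(7 + 0\right)\right) \frac{1}{601} = \left(-277 + 7\right) \frac{1}{601} = \left(-270\right) \frac{1}{601} = - \frac{270}{601}$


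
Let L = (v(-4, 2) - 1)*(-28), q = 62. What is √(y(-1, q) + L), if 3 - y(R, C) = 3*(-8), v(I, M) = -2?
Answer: √111 ≈ 10.536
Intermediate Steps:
L = 84 (L = (-2 - 1)*(-28) = -3*(-28) = 84)
y(R, C) = 27 (y(R, C) = 3 - 3*(-8) = 3 - 1*(-24) = 3 + 24 = 27)
√(y(-1, q) + L) = √(27 + 84) = √111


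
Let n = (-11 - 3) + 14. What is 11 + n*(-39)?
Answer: 11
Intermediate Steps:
n = 0 (n = -14 + 14 = 0)
11 + n*(-39) = 11 + 0*(-39) = 11 + 0 = 11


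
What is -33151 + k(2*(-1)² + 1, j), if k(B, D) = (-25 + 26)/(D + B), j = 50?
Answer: -1757002/53 ≈ -33151.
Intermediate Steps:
k(B, D) = 1/(B + D)
-33151 + k(2*(-1)² + 1, j) = -33151 + 1/((2*(-1)² + 1) + 50) = -33151 + 1/((2*1 + 1) + 50) = -33151 + 1/((2 + 1) + 50) = -33151 + 1/(3 + 50) = -33151 + 1/53 = -1757002/53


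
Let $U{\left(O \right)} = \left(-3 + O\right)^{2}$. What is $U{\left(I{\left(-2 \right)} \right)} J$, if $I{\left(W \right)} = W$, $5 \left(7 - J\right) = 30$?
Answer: $25$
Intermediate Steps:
$J = 1$ ($J = 7 - 6 = 1$)
$U{\left(I{\left(-2 \right)} \right)} J = \left(-3 - 2\right)^{2} \cdot 1 = \left(-5\right)^{2} \cdot 1 = 25 \cdot 1 = 25$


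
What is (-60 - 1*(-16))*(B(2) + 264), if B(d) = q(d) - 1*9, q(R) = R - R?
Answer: -11220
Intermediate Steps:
q(R) = 0
B(d) = -9 (B(d) = 0 - 1*9 = 0 - 9 = -9)
(-60 - 1*(-16))*(B(2) + 264) = (-60 - 1*(-16))*(-9 + 264) = (-60 + 16)*255 = -44*255 = -11220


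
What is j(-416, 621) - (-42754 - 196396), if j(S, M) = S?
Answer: 238734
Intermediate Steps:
j(-416, 621) - (-42754 - 196396) = -416 - (-42754 - 196396) = -416 - 1*(-239150) = -416 + 239150 = 238734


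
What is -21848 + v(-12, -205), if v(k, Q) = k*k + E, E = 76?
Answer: -21628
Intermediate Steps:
v(k, Q) = 76 + k**2 (v(k, Q) = k*k + 76 = k**2 + 76 = 76 + k**2)
-21848 + v(-12, -205) = -21848 + (76 + (-12)**2) = -21848 + (76 + 144) = -21848 + 220 = -21628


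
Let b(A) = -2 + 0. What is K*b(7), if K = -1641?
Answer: 3282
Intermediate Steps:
b(A) = -2
K*b(7) = -1641*(-2) = 3282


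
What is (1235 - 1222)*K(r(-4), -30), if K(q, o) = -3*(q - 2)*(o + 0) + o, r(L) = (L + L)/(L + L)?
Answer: -1560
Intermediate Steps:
r(L) = 1 (r(L) = (2*L)/((2*L)) = (2*L)*(1/(2*L)) = 1)
K(q, o) = o - 3*o*(-2 + q) (K(q, o) = -3*(-2 + q)*o + o = -3*o*(-2 + q) + o = o - 3*o*(-2 + q))
(1235 - 1222)*K(r(-4), -30) = (1235 - 1222)*(-30*(7 - 3*1)) = 13*(-30*(7 - 3)) = 13*(-30*4) = 13*(-120) = -1560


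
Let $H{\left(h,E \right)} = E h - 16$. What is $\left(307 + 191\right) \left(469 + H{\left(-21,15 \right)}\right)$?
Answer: $68724$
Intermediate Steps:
$H{\left(h,E \right)} = -16 + E h$
$\left(307 + 191\right) \left(469 + H{\left(-21,15 \right)}\right) = \left(307 + 191\right) \left(469 + \left(-16 + 15 \left(-21\right)\right)\right) = 498 \left(469 - 331\right) = 498 \cdot 138 = 68724$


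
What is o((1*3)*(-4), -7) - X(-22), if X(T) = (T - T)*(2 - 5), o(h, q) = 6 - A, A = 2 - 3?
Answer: 7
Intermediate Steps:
A = -1
o(h, q) = 7 (o(h, q) = 6 - 1*(-1) = 6 + 1 = 7)
X(T) = 0 (X(T) = 0*(-3) = 0)
o((1*3)*(-4), -7) - X(-22) = 7 - 1*0 = 7 + 0 = 7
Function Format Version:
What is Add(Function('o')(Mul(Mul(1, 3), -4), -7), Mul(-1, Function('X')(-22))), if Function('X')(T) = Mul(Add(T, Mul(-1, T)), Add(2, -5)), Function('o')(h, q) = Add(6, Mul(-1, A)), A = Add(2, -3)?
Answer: 7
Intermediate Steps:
A = -1
Function('o')(h, q) = 7 (Function('o')(h, q) = Add(6, Mul(-1, -1)) = Add(6, 1) = 7)
Function('X')(T) = 0 (Function('X')(T) = Mul(0, -3) = 0)
Add(Function('o')(Mul(Mul(1, 3), -4), -7), Mul(-1, Function('X')(-22))) = Add(7, Mul(-1, 0)) = Add(7, 0) = 7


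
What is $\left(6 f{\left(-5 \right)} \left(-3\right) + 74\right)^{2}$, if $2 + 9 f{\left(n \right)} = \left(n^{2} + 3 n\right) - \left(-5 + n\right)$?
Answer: $1444$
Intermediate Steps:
$f{\left(n \right)} = \frac{1}{3} + \frac{n^{2}}{9} + \frac{2 n}{9}$ ($f{\left(n \right)} = - \frac{2}{9} + \frac{\left(n^{2} + 3 n\right) - \left(-5 + n\right)}{9} = - \frac{2}{9} + \frac{5 + n^{2} + 2 n}{9} = - \frac{2}{9} + \left(\frac{5}{9} + \frac{n^{2}}{9} + \frac{2 n}{9}\right) = \frac{1}{3} + \frac{n^{2}}{9} + \frac{2 n}{9}$)
$\left(6 f{\left(-5 \right)} \left(-3\right) + 74\right)^{2} = \left(6 \left(\frac{1}{3} + \frac{\left(-5\right)^{2}}{9} + \frac{2}{9} \left(-5\right)\right) \left(-3\right) + 74\right)^{2} = \left(6 \left(\frac{1}{3} + \frac{1}{9} \cdot 25 - \frac{10}{9}\right) \left(-3\right) + 74\right)^{2} = \left(6 \left(\frac{1}{3} + \frac{25}{9} - \frac{10}{9}\right) \left(-3\right) + 74\right)^{2} = \left(6 \cdot 2 \left(-3\right) + 74\right)^{2} = \left(12 \left(-3\right) + 74\right)^{2} = \left(-36 + 74\right)^{2} = 38^{2} = 1444$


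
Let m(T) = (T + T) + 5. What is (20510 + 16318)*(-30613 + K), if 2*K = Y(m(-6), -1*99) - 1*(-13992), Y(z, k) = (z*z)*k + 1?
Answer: -959074776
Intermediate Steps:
m(T) = 5 + 2*T (m(T) = 2*T + 5 = 5 + 2*T)
Y(z, k) = 1 + k*z² (Y(z, k) = z²*k + 1 = k*z² + 1 = 1 + k*z²)
K = 4571 (K = ((1 + (-1*99)*(5 + 2*(-6))²) - 1*(-13992))/2 = ((1 - 99*(5 - 12)²) + 13992)/2 = ((1 - 99*(-7)²) + 13992)/2 = ((1 - 99*49) + 13992)/2 = ((1 - 4851) + 13992)/2 = (-4850 + 13992)/2 = (½)*9142 = 4571)
(20510 + 16318)*(-30613 + K) = (20510 + 16318)*(-30613 + 4571) = 36828*(-26042) = -959074776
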